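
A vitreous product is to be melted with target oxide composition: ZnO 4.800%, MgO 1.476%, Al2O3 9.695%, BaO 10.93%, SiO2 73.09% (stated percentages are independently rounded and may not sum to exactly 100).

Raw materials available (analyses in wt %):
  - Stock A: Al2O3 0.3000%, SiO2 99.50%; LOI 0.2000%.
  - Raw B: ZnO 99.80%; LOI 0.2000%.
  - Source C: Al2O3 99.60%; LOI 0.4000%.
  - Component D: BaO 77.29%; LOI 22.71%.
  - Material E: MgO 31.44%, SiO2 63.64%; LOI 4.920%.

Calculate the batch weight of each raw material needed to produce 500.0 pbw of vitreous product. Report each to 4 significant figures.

Batch per 500.0 pbw vitreous product:
  Stock A: 352.3 pbw
  Raw B: 24.05 pbw
  Source C: 47.61 pbw
  Component D: 70.71 pbw
  Material E: 23.47 pbw
Total batch = 518.1 pbw; LOI loss = 18.16 pbw; yield = 96.50%

Each numeric step runs at exact precision at each step; the intermediate values are displayed rounded to 4 significant digits between the steps; every reported number is rounded once only — derived quantities are computed from the batch weights per 500.0 pbw of glass at full float precision (LOI, five oxide percentages, yield, glass mass, totals), precisely as stated by either problem or answer.
The oxide mass targets at 500.0 pbw vitreous product:
  ZnO: 4.800% × 500.0 = 24.00 pbw
  MgO: 1.476% × 500.0 = 7.380 pbw
  Al2O3: 9.695% × 500.0 = 48.48 pbw
  BaO: 10.93% × 500.0 = 54.65 pbw
  SiO2: 73.09% × 500.0 = 365.4 pbw
Per-oxide balance check from the weights as reported, for the quoted basis mass (sums match the target masses within answer rounding):
  ZnO: 24.05·0.9980 = 24.00 pbw (target 24.00 pbw)
  MgO: 23.47·0.3144 = 7.379 pbw (target 7.380 pbw)
  Al2O3: 352.3·0.003000 + 47.61·0.9960 = 48.48 pbw (target 48.48 pbw)
  BaO: 70.71·0.7729 = 54.65 pbw (target 54.65 pbw)
  SiO2: 352.3·0.9950 + 23.47·0.6364 = 365.5 pbw (target 365.4 pbw)
Glass-mass sanity pass: whole batch net of LOI = 500.0 pbw (the targets, summed, come to 500.0 pbw; versus the stated basis of 500.0 pbw — rounding explains the deltas).
Batch grand total — Σ batch = 518.1 pbw; LOI loss = Σ batch·LOI = 18.16 pbw; yield = glass ÷ total batch = 96.50%.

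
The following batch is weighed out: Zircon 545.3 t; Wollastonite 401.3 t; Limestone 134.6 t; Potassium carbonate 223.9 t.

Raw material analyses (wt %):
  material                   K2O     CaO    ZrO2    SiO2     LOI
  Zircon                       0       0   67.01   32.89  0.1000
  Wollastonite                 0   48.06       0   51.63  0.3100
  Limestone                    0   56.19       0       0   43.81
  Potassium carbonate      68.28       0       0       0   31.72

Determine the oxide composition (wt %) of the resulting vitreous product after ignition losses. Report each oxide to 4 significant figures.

All arithmetic runs at full precision from first step to last — rounding to four significant figures governs each intermediate as displayed — every reported figure is rounded exactly once; all derived quantities, which include net glass mass, the four compositions, ignition loss, the totals, the yield, are carried at full precision, as they appear in the problem or the answer, from the weighed amounts per 1173 t of glass.
What the batch supplies per oxide:
  K2O: 223.9·0.6828 = 152.9 t
  CaO: 401.3·0.4806 + 134.6·0.5619 = 268.5 t
  ZrO2: 545.3·0.6701 = 365.4 t
  SiO2: 545.3·0.3289 + 401.3·0.5163 = 386.5 t
LOI: 545.3·0.001000 + 401.3·0.003100 + 134.6·0.4381 + 223.9·0.3172 = 131.8 t
Resulting glass, batch − LOI: 1305 − 131.8 = 1173 t (equal to the oxide-mass sum)
each oxide over glass, ×100, is wt %

Glass mass = 1173 t (batch 1305 − LOI 131.8).
Composition: K2O 13.03%, CaO 22.88%, ZrO2 31.14%, SiO2 32.94%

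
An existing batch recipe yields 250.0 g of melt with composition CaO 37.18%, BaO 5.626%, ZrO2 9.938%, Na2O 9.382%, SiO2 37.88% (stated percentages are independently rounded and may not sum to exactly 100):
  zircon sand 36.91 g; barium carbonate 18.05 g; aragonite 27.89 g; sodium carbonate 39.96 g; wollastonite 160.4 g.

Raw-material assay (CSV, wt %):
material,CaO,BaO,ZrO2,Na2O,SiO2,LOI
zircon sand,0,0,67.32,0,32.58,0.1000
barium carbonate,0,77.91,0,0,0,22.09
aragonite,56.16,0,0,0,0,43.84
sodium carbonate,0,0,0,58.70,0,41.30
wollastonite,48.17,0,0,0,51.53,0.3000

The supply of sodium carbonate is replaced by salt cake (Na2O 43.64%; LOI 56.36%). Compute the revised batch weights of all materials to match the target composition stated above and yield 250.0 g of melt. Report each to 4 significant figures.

Revised batch per 250.0 g melt:
  zircon sand: 36.91 g
  barium carbonate: 18.05 g
  aragonite: 27.89 g
  salt cake: 53.75 g
  wollastonite: 160.4 g
Total batch = 297.0 g; LOI loss = 47.03 g

Every computation maintains exact precision all the way through. Working values are shown rounded to four significant figures across the worked steps — every reported figure receives exactly one rounding. The derived quantities are carried in exact precision (the totals, ignition loss, five oxide percentages, the yield, glass mass) from the weighed amounts for 250.0 g of glass as written in the problem or answer text.
Target masses of each oxide per 250.0 g melt:
  CaO: 37.18% × 250.0 = 92.95 g
  BaO: 5.626% × 250.0 = 14.06 g
  ZrO2: 9.938% × 250.0 = 24.84 g
  Na2O: 9.382% × 250.0 = 23.46 g
  SiO2: 37.88% × 250.0 = 94.70 g
Checking each oxide sum with the batch weights as given, relative to the basis at hand (every target is met by its sum net of answer rounding effects):
  CaO: 27.89·0.5616 + 160.4·0.4817 = 92.93 g (target 92.95 g)
  BaO: 18.05·0.7791 = 14.06 g (target 14.06 g)
  ZrO2: 36.91·0.6732 = 24.85 g (target 24.84 g)
  Na2O: 53.75·0.4364 = 23.46 g (target 23.46 g)
  SiO2: 36.91·0.3258 + 160.4·0.5153 = 94.68 g (target 94.70 g)
Consistency of the glass mass: total batch − LOI = 250.0 g (targets for the oxides total 250.0 g; versus the stated basis of 250.0 g — any gap is answer rounding).
Batch total: Σ batch = 297.0 g; loss to ignition Σ batch·LOI = 47.03 g; yield: glass divided by total = 84.17%.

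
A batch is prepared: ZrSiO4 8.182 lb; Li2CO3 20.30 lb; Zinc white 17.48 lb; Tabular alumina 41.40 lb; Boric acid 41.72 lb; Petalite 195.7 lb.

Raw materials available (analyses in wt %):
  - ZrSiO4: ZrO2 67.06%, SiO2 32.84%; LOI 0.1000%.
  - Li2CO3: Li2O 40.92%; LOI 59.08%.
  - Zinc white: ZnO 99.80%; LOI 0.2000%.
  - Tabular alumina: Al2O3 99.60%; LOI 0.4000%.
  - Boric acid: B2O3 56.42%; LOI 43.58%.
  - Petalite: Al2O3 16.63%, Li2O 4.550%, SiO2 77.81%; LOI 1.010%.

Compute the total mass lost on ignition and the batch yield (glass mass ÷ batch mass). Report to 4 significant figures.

The working math holds full precision at each step. Intermediates appear rounded off to 4 significant figures at each printed step; each reported number receives exactly one rounding. All derived quantities, including the totals, LOI, glass mass, the yield, six oxide percentages, are recomputed starting from the weights per 292.4 lb of glass at full precision, as set out in the question or the answer.
Each material's LOI contribution:
  ZrSiO4: 8.182 × 0.001000 = 0.008182 lb
  Li2CO3: 20.30 × 0.5908 = 11.99 lb
  Zinc white: 17.48 × 0.002000 = 0.03496 lb
  Tabular alumina: 41.40 × 0.004000 = 0.1656 lb
  Boric acid: 41.72 × 0.4358 = 18.18 lb
  Petalite: 195.7 × 0.01010 = 1.977 lb
Total LOI = 32.36 lb
Glass = batch − LOI = 324.8 − 32.36 = 292.4 lb

LOI loss = 32.36 lb; glass = 292.4 lb; yield = 90.04%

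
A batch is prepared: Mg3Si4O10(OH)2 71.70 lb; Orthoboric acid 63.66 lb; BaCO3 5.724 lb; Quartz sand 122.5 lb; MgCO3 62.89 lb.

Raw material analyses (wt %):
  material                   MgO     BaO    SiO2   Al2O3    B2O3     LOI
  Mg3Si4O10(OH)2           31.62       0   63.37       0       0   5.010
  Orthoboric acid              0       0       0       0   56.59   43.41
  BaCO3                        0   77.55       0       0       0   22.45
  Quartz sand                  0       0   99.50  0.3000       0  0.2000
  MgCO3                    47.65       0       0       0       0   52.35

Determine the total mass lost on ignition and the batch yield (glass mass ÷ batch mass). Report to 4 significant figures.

All internal work keeps full precision at every stage. Intermediates are printed, with 4-significant-digit rounding, at each printed step; each reported figure undergoes a single rounding — the derived quantities, including the totals, five oxide percentages, glass mass, LOI, yield, are computed from the weighed amounts on 260.8 lb of glass at full float precision as quoted within question or answer.
Material-by-material LOI:
  Mg3Si4O10(OH)2: 71.70 × 0.05010 = 3.592 lb
  Orthoboric acid: 63.66 × 0.4341 = 27.63 lb
  BaCO3: 5.724 × 0.2245 = 1.285 lb
  Quartz sand: 122.5 × 0.002000 = 0.2450 lb
  MgCO3: 62.89 × 0.5235 = 32.92 lb
Total LOI = 65.68 lb
Glass = batch − LOI = 326.5 − 65.68 = 260.8 lb

LOI loss = 65.68 lb; glass = 260.8 lb; yield = 79.88%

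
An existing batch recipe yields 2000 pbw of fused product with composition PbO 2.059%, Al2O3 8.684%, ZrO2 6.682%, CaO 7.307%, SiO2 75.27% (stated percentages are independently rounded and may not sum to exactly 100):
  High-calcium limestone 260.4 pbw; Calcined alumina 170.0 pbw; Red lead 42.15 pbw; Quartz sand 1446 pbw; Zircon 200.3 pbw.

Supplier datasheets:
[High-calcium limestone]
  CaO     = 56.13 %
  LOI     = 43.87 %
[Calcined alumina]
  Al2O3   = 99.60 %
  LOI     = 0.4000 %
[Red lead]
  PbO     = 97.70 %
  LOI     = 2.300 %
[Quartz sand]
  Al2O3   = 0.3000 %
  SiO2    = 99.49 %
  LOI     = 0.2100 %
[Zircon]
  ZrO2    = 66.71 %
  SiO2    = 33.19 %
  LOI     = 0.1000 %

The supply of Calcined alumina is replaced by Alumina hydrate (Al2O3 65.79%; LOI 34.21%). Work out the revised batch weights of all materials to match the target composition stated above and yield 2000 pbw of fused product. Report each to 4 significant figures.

Revised batch per 2000 pbw fused product:
  High-calcium limestone: 260.4 pbw
  Alumina hydrate: 257.4 pbw
  Red lead: 42.15 pbw
  Quartz sand: 1446 pbw
  Zircon: 200.3 pbw
Total batch = 2206 pbw; LOI loss = 206.5 pbw

Every computation holds exact precision at every stage; rounding to four significant digits applies to each mid-chain value as printed. Every reported figure includes exactly one rounding — all derived quantities are computed using the weight values on 2000 pbw of glass at full precision (the yield, net glass mass, totals, five oxide percentages, ignition loss) as they appear in either problem or answer.
Target masses of each oxide per 2000 pbw fused product:
  PbO: 2.059% × 2000 = 41.18 pbw
  Al2O3: 8.684% × 2000 = 173.7 pbw
  ZrO2: 6.682% × 2000 = 133.6 pbw
  CaO: 7.307% × 2000 = 146.1 pbw
  SiO2: 75.27% × 2000 = 1505 pbw
Checking each oxide sum on the weights just shown, under the basis named above (delivered sums recover each target once rounding is allowed for):
  PbO: 42.15·0.9770 = 41.18 pbw (target 41.18 pbw)
  Al2O3: 257.4·0.6579 + 1446·0.003000 = 173.7 pbw (target 173.7 pbw)
  ZrO2: 200.3·0.6671 = 133.6 pbw (target 133.6 pbw)
  CaO: 260.4·0.5613 = 146.2 pbw (target 146.1 pbw)
  SiO2: 1446·0.9949 + 200.3·0.3319 = 1505 pbw (target 1505 pbw)
Glass-mass closure: total batch − LOI = 2000 pbw (oxide target masses add up to 2000 pbw; versus the stated basis of 2000 pbw — deltas are rounding alone).
Total batch = Σ batch = 2206 pbw; ignition loss, Σ(batch × LOI) = 206.5 pbw; the yield ratio, glass ÷ batch: 90.64%.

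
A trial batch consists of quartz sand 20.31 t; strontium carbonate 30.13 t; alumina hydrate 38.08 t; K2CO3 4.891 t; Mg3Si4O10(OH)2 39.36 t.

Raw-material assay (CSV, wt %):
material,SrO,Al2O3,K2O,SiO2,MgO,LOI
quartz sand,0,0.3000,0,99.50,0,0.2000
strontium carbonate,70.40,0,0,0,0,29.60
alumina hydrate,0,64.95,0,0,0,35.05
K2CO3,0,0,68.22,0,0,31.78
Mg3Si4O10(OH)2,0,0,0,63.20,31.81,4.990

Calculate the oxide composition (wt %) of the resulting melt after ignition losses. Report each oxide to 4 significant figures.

Glass mass = 106.9 t (batch 132.8 − LOI 25.82).
Composition: SrO 19.83%, Al2O3 23.18%, K2O 3.120%, SiO2 42.16%, MgO 11.71%

The intermediate values are displayed, with 4-significant-figure rounding, between the steps. All arithmetic carries full float precision end to end. Exactly one rounding lands on every reported number; derived quantities, which include the yield, totals, LOI, glass mass, the five compositions, are re-derived in full float precision, as they appear in the problem or the answer, from the batch weights for 106.9 t of glass.
Oxide-by-oxide delivered mass:
  SrO: 30.13·0.7040 = 21.21 t
  Al2O3: 20.31·0.003000 + 38.08·0.6495 = 24.79 t
  K2O: 4.891·0.6822 = 3.337 t
  SiO2: 20.31·0.9950 + 39.36·0.6320 = 45.08 t
  MgO: 39.36·0.3181 = 12.52 t
LOI: 20.31·0.002000 + 30.13·0.2960 + 38.08·0.3505 + 4.891·0.3178 + 39.36·0.04990 = 25.82 t
Resulting glass, batch − LOI: 132.8 − 25.82 = 106.9 t (= the summed oxide contributions)
each wt % is 100 × oxide ÷ glass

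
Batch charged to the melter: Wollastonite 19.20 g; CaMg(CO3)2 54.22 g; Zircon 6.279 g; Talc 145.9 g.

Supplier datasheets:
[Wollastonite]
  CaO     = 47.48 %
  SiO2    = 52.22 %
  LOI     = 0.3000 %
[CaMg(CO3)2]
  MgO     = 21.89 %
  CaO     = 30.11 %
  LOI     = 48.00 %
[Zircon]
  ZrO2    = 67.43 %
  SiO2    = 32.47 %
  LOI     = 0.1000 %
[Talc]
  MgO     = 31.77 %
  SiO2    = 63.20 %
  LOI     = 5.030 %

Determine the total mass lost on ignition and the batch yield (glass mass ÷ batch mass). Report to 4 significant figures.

LOI loss = 33.43 g; glass = 192.2 g; yield = 85.18%

Mid-chain values appear, rounded to 4 significant figures, within the worked lines; full float precision is kept from first step to last. Every reported figure includes exactly one rounding — derived quantities (totals, the four compositions, the yield, glass mass, ignition loss) are carried in full precision from the batch weights per 192.2 g of glass, exactly as shown in the problem or the answer.
Material-by-material LOI:
  Wollastonite: 19.20 × 0.003000 = 0.05760 g
  CaMg(CO3)2: 54.22 × 0.4800 = 26.03 g
  Zircon: 6.279 × 0.001000 = 0.006279 g
  Talc: 145.9 × 0.05030 = 7.339 g
Total LOI = 33.43 g
Glass = batch − LOI = 225.6 − 33.43 = 192.2 g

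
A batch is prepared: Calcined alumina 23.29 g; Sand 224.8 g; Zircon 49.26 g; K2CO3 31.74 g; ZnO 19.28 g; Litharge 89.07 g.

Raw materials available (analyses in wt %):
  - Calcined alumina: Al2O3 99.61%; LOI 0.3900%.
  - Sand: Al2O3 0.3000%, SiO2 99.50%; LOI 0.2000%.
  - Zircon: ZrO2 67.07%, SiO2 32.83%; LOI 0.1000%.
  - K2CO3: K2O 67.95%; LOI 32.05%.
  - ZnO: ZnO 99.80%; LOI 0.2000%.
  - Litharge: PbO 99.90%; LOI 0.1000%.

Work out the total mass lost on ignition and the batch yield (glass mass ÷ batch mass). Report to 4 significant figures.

In-progress results appear (rounded to 4 significant digits) between the steps — the working math holds full precision end to end; every reported value undergoes a single rounding; all derived quantities, which include glass mass, the yield, the six compositions, totals, ignition loss, are computed at exact precision, as they appear in question or answer, starting from the weights for 426.6 g of glass.
Each material's LOI contribution:
  Calcined alumina: 23.29 × 0.003900 = 0.09083 g
  Sand: 224.8 × 0.002000 = 0.4496 g
  Zircon: 49.26 × 0.001000 = 0.04926 g
  K2CO3: 31.74 × 0.3205 = 10.17 g
  ZnO: 19.28 × 0.002000 = 0.03856 g
  Litharge: 89.07 × 0.001000 = 0.08907 g
Total LOI = 10.89 g
Glass = batch − LOI = 437.4 − 10.89 = 426.6 g

LOI loss = 10.89 g; glass = 426.6 g; yield = 97.51%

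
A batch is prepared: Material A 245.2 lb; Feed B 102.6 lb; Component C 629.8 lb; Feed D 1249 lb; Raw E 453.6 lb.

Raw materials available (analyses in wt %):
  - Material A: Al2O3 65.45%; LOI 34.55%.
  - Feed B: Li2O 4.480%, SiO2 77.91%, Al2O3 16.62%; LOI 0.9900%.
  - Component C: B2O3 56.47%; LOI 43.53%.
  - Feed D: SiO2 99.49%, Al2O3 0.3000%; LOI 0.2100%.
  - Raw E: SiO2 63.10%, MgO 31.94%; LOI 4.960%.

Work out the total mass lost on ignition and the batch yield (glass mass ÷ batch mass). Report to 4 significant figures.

The working math runs at exact precision at all times — intermediates appear with 4-significant-figure rounding on the page. Every reported figure carries a single rounding. All derived quantities are computed from the batch weights per 2295 lb of glass in full float precision (glass mass, the totals, the yield, the five compositions, LOI) exactly as printed in either problem or answer.
Each material's LOI contribution:
  Material A: 245.2 × 0.3455 = 84.72 lb
  Feed B: 102.6 × 0.009900 = 1.016 lb
  Component C: 629.8 × 0.4353 = 274.2 lb
  Feed D: 1249 × 0.002100 = 2.623 lb
  Raw E: 453.6 × 0.04960 = 22.50 lb
Total LOI = 385.0 lb
Glass = batch − LOI = 2680 − 385.0 = 2295 lb

LOI loss = 385.0 lb; glass = 2295 lb; yield = 85.64%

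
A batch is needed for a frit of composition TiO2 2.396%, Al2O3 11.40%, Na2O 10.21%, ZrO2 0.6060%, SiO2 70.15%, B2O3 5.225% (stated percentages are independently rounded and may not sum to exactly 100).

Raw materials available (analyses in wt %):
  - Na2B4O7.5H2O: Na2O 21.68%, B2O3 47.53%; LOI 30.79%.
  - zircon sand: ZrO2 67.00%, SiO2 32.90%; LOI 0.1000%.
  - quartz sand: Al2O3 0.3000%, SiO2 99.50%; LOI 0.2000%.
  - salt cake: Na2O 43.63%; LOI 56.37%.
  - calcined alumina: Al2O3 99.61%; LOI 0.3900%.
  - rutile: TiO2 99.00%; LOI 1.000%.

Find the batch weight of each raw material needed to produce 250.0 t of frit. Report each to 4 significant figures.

Batch per 250.0 t frit:
  Na2B4O7.5H2O: 27.48 t
  zircon sand: 2.261 t
  quartz sand: 175.5 t
  salt cake: 44.85 t
  calcined alumina: 28.08 t
  rutile: 6.051 t
Total batch = 284.2 t; LOI loss = 34.27 t; yield = 87.94%

Values along the way are printed rounded to 4 significant figures as written. All arithmetic carries full precision from first step to last — a single rounding finalizes every reported number; derived quantities (yield, six oxide percentages, totals, LOI, glass mass) are rebuilt in full precision from the batch weights for 250.0 t of glass, precisely as stated by question or answer.
Target oxide masses per 250.0 t frit:
  TiO2: 2.396% × 250.0 = 5.990 t
  Al2O3: 11.40% × 250.0 = 28.50 t
  Na2O: 10.21% × 250.0 = 25.52 t
  ZrO2: 0.6060% × 250.0 = 1.515 t
  SiO2: 70.15% × 250.0 = 175.4 t
  B2O3: 5.225% × 250.0 = 13.06 t
Checking each oxide sum applying the batch weights above, at the basis given (summed amounts equal target values within answer rounding):
  TiO2: 6.051·0.9900 = 5.990 t (target 5.990 t)
  Al2O3: 175.5·0.003000 + 28.08·0.9961 = 28.50 t (target 28.50 t)
  Na2O: 27.48·0.2168 + 44.85·0.4363 = 25.53 t (target 25.52 t)
  ZrO2: 2.261·0.6700 = 1.515 t (target 1.515 t)
  SiO2: 2.261·0.3290 + 175.5·0.9950 = 175.4 t (target 175.4 t)
  B2O3: 27.48·0.4753 = 13.06 t (target 13.06 t)
Glass-mass bookkeeping: total batch − LOI = 250.0 t (oxide target masses add up to 250.0 t; stated basis 250.0 t — gaps are rounding artifacts).
Total batch = Σ batch = 284.2 t; LOI removed, Σ of batch·LOI: 34.27 t; yield = glass ÷ total batch = 87.94%.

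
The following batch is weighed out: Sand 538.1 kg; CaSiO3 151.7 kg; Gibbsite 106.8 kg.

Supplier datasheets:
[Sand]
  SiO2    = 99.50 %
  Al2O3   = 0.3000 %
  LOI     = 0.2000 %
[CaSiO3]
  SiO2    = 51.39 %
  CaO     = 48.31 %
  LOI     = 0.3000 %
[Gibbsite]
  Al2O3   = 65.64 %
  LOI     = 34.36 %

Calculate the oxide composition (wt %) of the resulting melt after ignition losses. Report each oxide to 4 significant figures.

Glass mass = 758.4 kg (batch 796.6 − LOI 38.23).
Composition: SiO2 80.88%, CaO 9.664%, Al2O3 9.457%

Working values are printed rounded to four significant digits between the steps — the working math keeps full float precision at all times — exactly one rounding is applied to every reported value — derived quantities, which include the yield, totals, three oxide percentages, ignition loss, net glass mass, are carried in exact precision, exactly as printed in problem or answer, from the weighed amounts per 758.4 kg of glass.
Delivered oxide masses:
  SiO2: 538.1·0.9950 + 151.7·0.5139 = 613.4 kg
  CaO: 151.7·0.4831 = 73.29 kg
  Al2O3: 538.1·0.003000 + 106.8·0.6564 = 71.72 kg
LOI: 538.1·0.002000 + 151.7·0.003000 + 106.8·0.3436 = 38.23 kg
Resulting glass, batch − LOI: 796.6 − 38.23 = 758.4 kg (= Σ oxide masses)
each wt % is 100 × oxide ÷ glass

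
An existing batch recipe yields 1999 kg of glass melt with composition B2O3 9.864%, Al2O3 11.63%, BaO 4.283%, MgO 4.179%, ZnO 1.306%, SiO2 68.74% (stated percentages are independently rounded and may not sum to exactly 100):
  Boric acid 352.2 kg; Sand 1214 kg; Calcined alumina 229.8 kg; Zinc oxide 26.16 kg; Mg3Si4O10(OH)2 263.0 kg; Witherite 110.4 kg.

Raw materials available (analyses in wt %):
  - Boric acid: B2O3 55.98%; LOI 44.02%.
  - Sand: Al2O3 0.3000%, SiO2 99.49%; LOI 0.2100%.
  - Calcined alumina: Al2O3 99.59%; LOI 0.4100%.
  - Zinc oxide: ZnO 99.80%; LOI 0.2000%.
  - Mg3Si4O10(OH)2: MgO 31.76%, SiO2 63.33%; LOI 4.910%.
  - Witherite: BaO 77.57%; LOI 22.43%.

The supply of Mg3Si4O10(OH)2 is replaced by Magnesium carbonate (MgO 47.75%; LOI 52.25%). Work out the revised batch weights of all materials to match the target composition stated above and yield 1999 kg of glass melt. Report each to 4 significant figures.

All internal work carries exact precision from start to finish; the intermediate values are rounded to four significant figures when quoted. Every reported number is rounded just once. The derived quantities (the totals, LOI, the yield, net glass mass, the six compositions) are carried starting from the weights on 1999 kg of glass at full precision, as quoted within the problem or answer text.
Target oxide masses per 1999 kg glass melt:
  B2O3: 9.864% × 1999 = 197.2 kg
  Al2O3: 11.63% × 1999 = 232.5 kg
  BaO: 4.283% × 1999 = 85.62 kg
  MgO: 4.179% × 1999 = 83.54 kg
  ZnO: 1.306% × 1999 = 26.11 kg
  SiO2: 68.74% × 1999 = 1374 kg
Checking each oxide sum given the weights on record, at the basis given (sum by sum, the targets are met given rounding of the digits):
  B2O3: 352.2·0.5598 = 197.2 kg (target 197.2 kg)
  Al2O3: 1381·0.003000 + 229.3·0.9959 = 232.5 kg (target 232.5 kg)
  BaO: 110.4·0.7757 = 85.64 kg (target 85.62 kg)
  MgO: 174.9·0.4775 = 83.51 kg (target 83.54 kg)
  ZnO: 26.16·0.9980 = 26.11 kg (target 26.11 kg)
  SiO2: 1381·0.9949 = 1374 kg (target 1374 kg)
Glass mass check: net batch after ignition = 1999 kg (oxide target masses add up to 1999 kg; the stated basis being 1999 kg — a pure rounding effect).
Batch total: Σ batch = 2274 kg; Σ batch·LOI gives LOI loss = 275.1 kg; glass ÷ batch gives a yield of 87.90%.

Revised batch per 1999 kg glass melt:
  Boric acid: 352.2 kg
  Sand: 1381 kg
  Calcined alumina: 229.3 kg
  Zinc oxide: 26.16 kg
  Magnesium carbonate: 174.9 kg
  Witherite: 110.4 kg
Total batch = 2274 kg; LOI loss = 275.1 kg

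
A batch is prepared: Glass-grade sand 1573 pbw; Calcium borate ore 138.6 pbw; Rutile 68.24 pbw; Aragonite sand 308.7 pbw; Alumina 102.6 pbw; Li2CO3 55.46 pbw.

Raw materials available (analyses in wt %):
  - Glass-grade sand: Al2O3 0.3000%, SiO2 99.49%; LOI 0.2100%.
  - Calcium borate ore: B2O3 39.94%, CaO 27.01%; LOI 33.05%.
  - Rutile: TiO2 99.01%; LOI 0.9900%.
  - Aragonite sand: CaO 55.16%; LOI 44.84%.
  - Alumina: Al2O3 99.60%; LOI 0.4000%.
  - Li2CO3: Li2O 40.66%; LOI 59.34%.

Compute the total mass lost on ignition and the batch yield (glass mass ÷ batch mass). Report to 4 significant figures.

LOI loss = 221.5 pbw; glass = 2025 pbw; yield = 90.14%

The whole derivation holds full float precision through every step. Working values are displayed rounded to 4 significant digits on the page — every reported figure takes just one rounding — all derived quantities (yield, net glass mass, LOI, the totals, the six compositions) are re-derived from the weighed amounts at 2025 pbw of glass in full float precision, exactly as shown in question or answer.
Each material's LOI contribution:
  Glass-grade sand: 1573 × 0.002100 = 3.303 pbw
  Calcium borate ore: 138.6 × 0.3305 = 45.81 pbw
  Rutile: 68.24 × 0.009900 = 0.6756 pbw
  Aragonite sand: 308.7 × 0.4484 = 138.4 pbw
  Alumina: 102.6 × 0.004000 = 0.4104 pbw
  Li2CO3: 55.46 × 0.5934 = 32.91 pbw
Total LOI = 221.5 pbw
Glass = batch − LOI = 2247 − 221.5 = 2025 pbw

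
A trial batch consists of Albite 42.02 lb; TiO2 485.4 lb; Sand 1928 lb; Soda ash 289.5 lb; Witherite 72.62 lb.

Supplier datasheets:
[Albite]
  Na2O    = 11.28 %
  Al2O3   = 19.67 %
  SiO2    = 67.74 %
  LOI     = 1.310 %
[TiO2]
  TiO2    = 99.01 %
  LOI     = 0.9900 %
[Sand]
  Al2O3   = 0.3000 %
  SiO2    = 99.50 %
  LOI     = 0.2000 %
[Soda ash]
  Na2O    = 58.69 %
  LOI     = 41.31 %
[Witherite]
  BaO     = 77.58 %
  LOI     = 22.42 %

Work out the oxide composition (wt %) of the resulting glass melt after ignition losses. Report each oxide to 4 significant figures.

Glass mass = 2672 lb (batch 2818 − LOI 145.1).
Composition: Na2O 6.535%, TiO2 17.98%, Al2O3 0.5257%, BaO 2.108%, SiO2 72.85%

Each numeric step maintains full float precision from first step to last. Mid-chain values are printed, with 4-significant-figure rounding, in the printout; each reported number is rounded once only. The derived quantities are recomputed at full float precision (the five compositions, the yield, net glass mass, the totals, LOI) starting from the weights at 2672 lb of glass as set out in the problem or answer text.
Mass of each oxide from the mix:
  Na2O: 42.02·0.1128 + 289.5·0.5869 = 174.6 lb
  TiO2: 485.4·0.9901 = 480.6 lb
  Al2O3: 42.02·0.1967 + 1928·0.003000 = 14.05 lb
  BaO: 72.62·0.7758 = 56.34 lb
  SiO2: 42.02·0.6774 + 1928·0.9950 = 1947 lb
LOI: 42.02·0.01310 + 485.4·0.009900 + 1928·0.002000 + 289.5·0.4131 + 72.62·0.2242 = 145.1 lb
Glass mass = batch − LOI = 2818 − 145.1 = 2672 lb (consistent with Σ oxide mass)
oxide / glass × 100 gives the wt %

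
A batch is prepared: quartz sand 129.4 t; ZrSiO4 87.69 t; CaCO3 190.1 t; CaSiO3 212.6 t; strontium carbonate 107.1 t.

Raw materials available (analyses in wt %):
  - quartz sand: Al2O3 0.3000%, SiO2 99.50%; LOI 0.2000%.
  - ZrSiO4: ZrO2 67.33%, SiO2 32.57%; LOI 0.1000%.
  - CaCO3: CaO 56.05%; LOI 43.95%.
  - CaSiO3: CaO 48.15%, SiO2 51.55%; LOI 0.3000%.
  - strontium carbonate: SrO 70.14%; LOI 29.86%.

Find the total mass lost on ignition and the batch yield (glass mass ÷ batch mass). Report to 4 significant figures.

Each numeric step carries full precision through every step — in-progress results are printed, rounded to four significant digits, across the worked steps. Exactly one rounding goes into each reported figure — all derived quantities (five oxide percentages, LOI, the totals, the yield, glass mass) are recomputed at full float precision starting from the weights on 610.4 t of glass, precisely as stated by the question or the answer.
Ignition loss by material:
  quartz sand: 129.4 × 0.002000 = 0.2588 t
  ZrSiO4: 87.69 × 0.001000 = 0.08769 t
  CaCO3: 190.1 × 0.4395 = 83.55 t
  CaSiO3: 212.6 × 0.003000 = 0.6378 t
  strontium carbonate: 107.1 × 0.2986 = 31.98 t
Total LOI = 116.5 t
Glass = batch − LOI = 726.9 − 116.5 = 610.4 t

LOI loss = 116.5 t; glass = 610.4 t; yield = 83.97%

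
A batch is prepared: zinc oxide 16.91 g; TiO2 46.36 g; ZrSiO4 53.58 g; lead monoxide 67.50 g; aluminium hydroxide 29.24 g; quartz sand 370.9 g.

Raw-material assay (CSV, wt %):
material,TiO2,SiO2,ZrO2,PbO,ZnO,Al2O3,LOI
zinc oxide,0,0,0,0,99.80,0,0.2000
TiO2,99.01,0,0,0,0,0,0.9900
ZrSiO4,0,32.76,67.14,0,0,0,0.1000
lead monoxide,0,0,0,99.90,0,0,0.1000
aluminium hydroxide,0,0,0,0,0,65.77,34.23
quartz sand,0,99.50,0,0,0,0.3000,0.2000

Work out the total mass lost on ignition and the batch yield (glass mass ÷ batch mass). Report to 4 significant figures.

LOI loss = 11.36 g; glass = 573.1 g; yield = 98.06%

Intermediates are printed, with 4-significant-figure rounding, between the steps — each numeric step carries exact precision through the solve — every reported result takes exactly one rounding; derived quantities, which include ignition loss, the totals, the six compositions, yield, net glass mass, are rebuilt in full float precision, precisely as stated by the question or the answer, using the weight values at 573.1 g of glass.
LOI of each material in turn:
  zinc oxide: 16.91 × 0.002000 = 0.03382 g
  TiO2: 46.36 × 0.009900 = 0.4590 g
  ZrSiO4: 53.58 × 0.001000 = 0.05358 g
  lead monoxide: 67.50 × 0.001000 = 0.06750 g
  aluminium hydroxide: 29.24 × 0.3423 = 10.01 g
  quartz sand: 370.9 × 0.002000 = 0.7418 g
Total LOI = 11.36 g
Glass = batch − LOI = 584.5 − 11.36 = 573.1 g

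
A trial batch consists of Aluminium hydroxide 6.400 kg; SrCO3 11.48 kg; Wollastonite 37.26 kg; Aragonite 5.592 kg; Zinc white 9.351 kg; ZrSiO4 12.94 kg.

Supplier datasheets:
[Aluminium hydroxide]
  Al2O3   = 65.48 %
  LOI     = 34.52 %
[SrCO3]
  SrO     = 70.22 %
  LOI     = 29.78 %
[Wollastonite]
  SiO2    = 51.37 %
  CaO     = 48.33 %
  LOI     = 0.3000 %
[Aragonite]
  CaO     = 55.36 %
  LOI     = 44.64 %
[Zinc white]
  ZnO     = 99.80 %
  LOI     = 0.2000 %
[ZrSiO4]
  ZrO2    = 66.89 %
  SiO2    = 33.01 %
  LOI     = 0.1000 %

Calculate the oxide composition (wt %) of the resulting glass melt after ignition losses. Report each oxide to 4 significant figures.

Intermediates are shown (rounded to four significant digits) between the steps; the working math runs at full precision at all times. Every reported number is rounded exactly once — the derived quantities, which include yield, LOI, the totals, glass mass, six oxide percentages, are recomputed at exact precision, as written in problem or answer, from the weighed amounts for 74.76 kg of glass.
Oxide-by-oxide delivered mass:
  SrO: 11.48·0.7022 = 8.061 kg
  Al2O3: 6.400·0.6548 = 4.191 kg
  ZrO2: 12.94·0.6689 = 8.656 kg
  SiO2: 37.26·0.5137 + 12.94·0.3301 = 23.41 kg
  ZnO: 9.351·0.9980 = 9.332 kg
  CaO: 37.26·0.4833 + 5.592·0.5536 = 21.10 kg
LOI: 6.400·0.3452 + 11.48·0.2978 + 37.26·0.003000 + 5.592·0.4464 + 9.351·0.002000 + 12.94·0.001000 = 8.268 kg
batch − LOI leaves glass = 83.02 − 8.268 = 74.76 kg (the oxide masses sum to this)
oxide / glass × 100 gives the wt %

Glass mass = 74.76 kg (batch 83.02 − LOI 8.268).
Composition: SrO 10.78%, Al2O3 5.606%, ZrO2 11.58%, SiO2 31.32%, ZnO 12.48%, CaO 28.23%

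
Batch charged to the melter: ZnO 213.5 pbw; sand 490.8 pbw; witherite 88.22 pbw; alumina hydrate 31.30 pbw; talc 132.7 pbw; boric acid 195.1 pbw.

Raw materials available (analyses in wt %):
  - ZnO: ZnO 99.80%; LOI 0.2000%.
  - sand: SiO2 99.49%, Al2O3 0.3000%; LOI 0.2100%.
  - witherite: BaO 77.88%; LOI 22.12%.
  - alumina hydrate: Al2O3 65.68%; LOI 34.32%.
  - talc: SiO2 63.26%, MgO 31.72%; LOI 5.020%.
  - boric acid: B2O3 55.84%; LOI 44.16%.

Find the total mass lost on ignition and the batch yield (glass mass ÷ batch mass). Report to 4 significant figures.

LOI loss = 124.5 pbw; glass = 1027 pbw; yield = 89.19%

Every computation holds full float precision throughout. Working values are displayed rounded off to 4 significant digits between the steps — every reported figure takes a single rounding — the derived quantities are recomputed starting from the weights per 1027 pbw of glass at exact precision (the six compositions, glass mass, LOI, totals, the yield) as they appear in the question or the answer.
Per-material ignition loss:
  ZnO: 213.5 × 0.002000 = 0.4270 pbw
  sand: 490.8 × 0.002100 = 1.031 pbw
  witherite: 88.22 × 0.2212 = 19.51 pbw
  alumina hydrate: 31.30 × 0.3432 = 10.74 pbw
  talc: 132.7 × 0.05020 = 6.662 pbw
  boric acid: 195.1 × 0.4416 = 86.16 pbw
Total LOI = 124.5 pbw
Glass = batch − LOI = 1152 − 124.5 = 1027 pbw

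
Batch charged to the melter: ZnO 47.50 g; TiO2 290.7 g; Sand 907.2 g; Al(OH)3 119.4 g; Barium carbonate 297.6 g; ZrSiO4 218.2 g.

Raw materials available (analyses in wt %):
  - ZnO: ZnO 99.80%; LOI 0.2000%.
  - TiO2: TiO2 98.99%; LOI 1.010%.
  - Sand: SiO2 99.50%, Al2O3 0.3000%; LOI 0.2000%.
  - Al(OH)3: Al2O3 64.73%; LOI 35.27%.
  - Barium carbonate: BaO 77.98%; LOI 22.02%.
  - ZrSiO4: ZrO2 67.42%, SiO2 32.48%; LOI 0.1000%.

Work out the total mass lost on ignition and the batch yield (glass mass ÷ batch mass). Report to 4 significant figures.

Mid-chain values are displayed rounded to 4 significant figures across the worked steps; each numeric step holds exact precision through the solve — a single rounding produces each reported number. The derived quantities (ignition loss, the totals, the yield, six oxide percentages, net glass mass) are re-derived in full float precision using the weight values for 1768 g of glass, precisely as stated by the question or the answer.
Loss on ignition, line by line:
  ZnO: 47.50 × 0.002000 = 0.09500 g
  TiO2: 290.7 × 0.01010 = 2.936 g
  Sand: 907.2 × 0.002000 = 1.814 g
  Al(OH)3: 119.4 × 0.3527 = 42.11 g
  Barium carbonate: 297.6 × 0.2202 = 65.53 g
  ZrSiO4: 218.2 × 0.001000 = 0.2182 g
Total LOI = 112.7 g
Glass = batch − LOI = 1881 − 112.7 = 1768 g

LOI loss = 112.7 g; glass = 1768 g; yield = 94.01%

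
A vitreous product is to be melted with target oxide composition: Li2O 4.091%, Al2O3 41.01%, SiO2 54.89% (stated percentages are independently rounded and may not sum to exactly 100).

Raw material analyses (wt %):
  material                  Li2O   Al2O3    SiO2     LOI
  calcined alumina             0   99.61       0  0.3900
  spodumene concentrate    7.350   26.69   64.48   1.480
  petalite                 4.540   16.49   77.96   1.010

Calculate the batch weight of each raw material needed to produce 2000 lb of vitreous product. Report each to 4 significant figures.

Batch per 2000 lb vitreous product:
  calcined alumina: 525.1 lb
  spodumene concentrate: 497.6 lb
  petalite: 996.6 lb
Total batch = 2019 lb; LOI loss = 19.48 lb; yield = 99.04%

The working math runs at full float precision at each step; working values appear with 4-significant-digit rounding on the page; exactly one rounding lands on every reported number — all derived quantities, including yield, the totals, glass mass, ignition loss, three oxide percentages, are carried using the weight values on 2000 lb of glass in full precision, exactly as shown in the problem or the answer.
Per-oxide target masses for 2000 lb vitreous product:
  Li2O: 4.091% × 2000 = 81.82 lb
  Al2O3: 41.01% × 2000 = 820.2 lb
  SiO2: 54.89% × 2000 = 1098 lb
Oxide-by-oxide audit given the weights on record, against the basis in use (delivered sums recover each target given rounding of the digits):
  Li2O: 497.6·0.07350 + 996.6·0.04540 = 81.82 lb (target 81.82 lb)
  Al2O3: 525.1·0.9961 + 497.6·0.2669 + 996.6·0.1649 = 820.2 lb (target 820.2 lb)
  SiO2: 497.6·0.6448 + 996.6·0.7796 = 1098 lb (target 1098 lb)
Mass balance on the glass: total charge less LOI = 2000 lb (targets for the oxides total 2000 lb; stated basis 2000 lb — differing by rounding only).
Total batch = Σ batch = 2019 lb; loss to ignition Σ batch·LOI = 19.48 lb; yield, glass over the total, = 99.04%.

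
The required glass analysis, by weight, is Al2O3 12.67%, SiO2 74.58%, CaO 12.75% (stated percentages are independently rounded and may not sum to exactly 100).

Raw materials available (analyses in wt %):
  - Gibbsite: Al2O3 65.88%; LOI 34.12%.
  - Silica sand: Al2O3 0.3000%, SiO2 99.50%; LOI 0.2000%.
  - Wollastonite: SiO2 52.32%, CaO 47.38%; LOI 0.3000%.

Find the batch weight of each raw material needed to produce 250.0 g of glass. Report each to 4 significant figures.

Rounding to 4 significant figures extends to each working value as printed. The whole derivation runs at full precision in every operation — every reported result takes just one rounding. All derived quantities are re-derived at full precision (the yield, ignition loss, the three compositions, the totals, net glass mass) from the weighed amounts on 250.0 g of glass, as set out in the question or the answer.
The oxide mass targets at 250.0 g glass:
  Al2O3: 12.67% × 250.0 = 31.68 g
  SiO2: 74.58% × 250.0 = 186.4 g
  CaO: 12.75% × 250.0 = 31.88 g
Oxide-by-oxide audit working from each reported weight, versus the basis set out (sum by sum, the targets are met within answer rounding):
  Al2O3: 47.39·0.6588 + 152.0·0.003000 = 31.68 g (target 31.68 g)
  SiO2: 152.0·0.9950 + 67.28·0.5232 = 186.4 g (target 186.4 g)
  CaO: 67.28·0.4738 = 31.88 g (target 31.88 g)
The glass-mass cross-check: total batch − LOI = 250.0 g (the targets, summed, come to 250.0 g; against the stated basis, 250.0 g — rounding explains the deltas).
Whole-batch sum: Σ batch = 266.7 g; Σ batch·LOI gives LOI loss = 16.68 g; glass ÷ batch gives a yield of 93.75%.

Batch per 250.0 g glass:
  Gibbsite: 47.39 g
  Silica sand: 152.0 g
  Wollastonite: 67.28 g
Total batch = 266.7 g; LOI loss = 16.68 g; yield = 93.75%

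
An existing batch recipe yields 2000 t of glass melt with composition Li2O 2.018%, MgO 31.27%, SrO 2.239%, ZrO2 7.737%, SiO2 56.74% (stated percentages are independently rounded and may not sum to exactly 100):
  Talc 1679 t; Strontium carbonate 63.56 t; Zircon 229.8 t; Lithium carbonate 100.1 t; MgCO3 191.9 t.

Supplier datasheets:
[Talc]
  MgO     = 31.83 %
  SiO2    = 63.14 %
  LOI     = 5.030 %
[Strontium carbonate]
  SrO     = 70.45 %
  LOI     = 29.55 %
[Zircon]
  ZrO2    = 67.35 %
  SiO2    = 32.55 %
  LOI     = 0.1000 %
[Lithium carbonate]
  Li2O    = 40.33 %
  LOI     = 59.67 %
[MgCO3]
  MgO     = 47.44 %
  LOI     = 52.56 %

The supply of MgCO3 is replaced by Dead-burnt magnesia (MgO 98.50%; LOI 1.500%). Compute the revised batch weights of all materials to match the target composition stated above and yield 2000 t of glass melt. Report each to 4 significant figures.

Full precision is maintained from first step to last — intermediates are printed (rounded to four significant digits) when written out. A single rounding finalizes every reported figure. The derived quantities, which include totals, the yield, net glass mass, the five compositions, ignition loss, are re-derived at full precision, as quoted within the problem or the answer, using the weight values at 2000 t of glass.
The oxide mass targets at 2000 t glass melt:
  Li2O: 2.018% × 2000 = 40.36 t
  MgO: 31.27% × 2000 = 625.4 t
  SrO: 2.239% × 2000 = 44.78 t
  ZrO2: 7.737% × 2000 = 154.7 t
  SiO2: 56.74% × 2000 = 1135 t
Oxide-by-oxide audit working from each reported weight, at the basis given (sum by sum, the targets are met exact up to rounding of places):
  Li2O: 100.1·0.4033 = 40.37 t (target 40.36 t)
  MgO: 1679·0.3183 + 92.41·0.9850 = 625.4 t (target 625.4 t)
  SrO: 63.56·0.7045 = 44.78 t (target 44.78 t)
  ZrO2: 229.8·0.6735 = 154.8 t (target 154.7 t)
  SiO2: 1679·0.6314 + 229.8·0.3255 = 1135 t (target 1135 t)
Glass-mass closure: total batch − LOI = 2000 t (summing oxide targets gives 2000 t; versus the stated basis of 2000 t — any gap is answer rounding).
Total batch = Σ batch = 2165 t; loss to ignition Σ batch·LOI = 164.6 t; yield = glass ÷ total batch = 92.40%.

Revised batch per 2000 t glass melt:
  Talc: 1679 t
  Strontium carbonate: 63.56 t
  Zircon: 229.8 t
  Lithium carbonate: 100.1 t
  Dead-burnt magnesia: 92.41 t
Total batch = 2165 t; LOI loss = 164.6 t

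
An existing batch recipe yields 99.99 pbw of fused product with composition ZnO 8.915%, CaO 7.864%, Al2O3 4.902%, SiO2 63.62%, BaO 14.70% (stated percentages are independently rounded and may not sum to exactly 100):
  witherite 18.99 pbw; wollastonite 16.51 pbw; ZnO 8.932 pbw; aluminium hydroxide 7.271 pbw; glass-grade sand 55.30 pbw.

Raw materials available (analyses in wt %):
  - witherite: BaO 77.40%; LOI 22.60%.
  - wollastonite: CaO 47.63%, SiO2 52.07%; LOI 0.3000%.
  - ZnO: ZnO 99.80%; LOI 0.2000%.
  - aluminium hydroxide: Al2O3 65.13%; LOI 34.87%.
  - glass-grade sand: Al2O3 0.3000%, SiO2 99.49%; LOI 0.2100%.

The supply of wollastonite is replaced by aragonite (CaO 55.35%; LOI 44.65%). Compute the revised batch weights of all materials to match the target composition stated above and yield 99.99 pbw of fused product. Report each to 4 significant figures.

Revised batch per 99.99 pbw fused product:
  witherite: 18.99 pbw
  aragonite: 14.21 pbw
  ZnO: 8.932 pbw
  aluminium hydroxide: 7.231 pbw
  glass-grade sand: 63.94 pbw
Total batch = 113.3 pbw; LOI loss = 13.31 pbw

The working math carries exact precision in every operation. Intermediates appear with 4-significant-digit rounding as written. Every reported value is rounded a single time — derived quantities, including LOI, the totals, glass mass, five oxide percentages, yield, are re-derived starting from the weights on 99.99 pbw of glass in exact precision, exactly as shown in the problem or answer text.
Oxide-by-oxide targets in 99.99 pbw fused product:
  ZnO: 8.915% × 99.99 = 8.914 pbw
  CaO: 7.864% × 99.99 = 7.863 pbw
  Al2O3: 4.902% × 99.99 = 4.902 pbw
  SiO2: 63.62% × 99.99 = 63.61 pbw
  BaO: 14.70% × 99.99 = 14.70 pbw
Balance tally, oxide-wise, using the reported weights, for the quoted basis mass (delivered sums recover each target once rounding is allowed for):
  ZnO: 8.932·0.9980 = 8.914 pbw (target 8.914 pbw)
  CaO: 14.21·0.5535 = 7.865 pbw (target 7.863 pbw)
  Al2O3: 7.231·0.6513 + 63.94·0.003000 = 4.901 pbw (target 4.902 pbw)
  SiO2: 63.94·0.9949 = 63.61 pbw (target 63.61 pbw)
  BaO: 18.99·0.7740 = 14.70 pbw (target 14.70 pbw)
Consistency of the glass mass: the batch minus its LOI: 99.99 pbw (summing oxide targets gives 99.99 pbw; with the basis standing at 99.99 pbw — any gap is answer rounding).
Batch grand total — Σ batch = 113.3 pbw; the LOI term Σ batch·LOI equals 13.31 pbw; the yield ratio, glass ÷ batch: 88.25%.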